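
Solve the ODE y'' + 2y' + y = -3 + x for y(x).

y = -5 + x + C1*exp(-x) + C2*x*exp(-x)

Characteristic equation r² + 2r + 1 = 0 has discriminant (2)² - 4·(1) = 0, so r = -1 is a repeated root.
Hence y_h = (C1 + C2*x)*exp(-x).
For the particular solution try y_p = A0 + A1*x. Substituting and matching coefficients of each power of x gives A0 = -5, A1 = 1, so y_p = -5 + x.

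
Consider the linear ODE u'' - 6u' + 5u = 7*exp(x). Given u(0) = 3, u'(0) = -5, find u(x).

u = -25*exp(5*x)/16 + 73*exp(x)/16 - 7*x*exp(x)/4

Characteristic equation r² - 6r + 5 = 0 factors as (r - 5)(r - 1) = 0, so r = 5, 1.
Hence u_h = C1*exp(5*x) + C2*exp(x).
Since exp(x) solves the homogeneous equation (r = 1 is a root of multiplicity 1), multiply the trial by x. Try u_p = A*x*exp(x). Substituting into the equation and dividing by exp(x) gives A = -7/4, so u_p = -7*x*exp(x)/4.
General solution: u = C1*exp(5*x) + C2*exp(x) - 7*x*exp(x)/4.
Apply the initial conditions: u(0) = C1 + C2 = 3 and u'(0) = -7/4 + C2 + 5*C1 = -5. Solving gives C1 = -25/16, C2 = 73/16.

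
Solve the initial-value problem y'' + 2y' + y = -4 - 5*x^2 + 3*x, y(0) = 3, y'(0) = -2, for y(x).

Characteristic equation r² + 2r + 1 = 0 has discriminant (2)² - 4·(1) = 0, so r = -1 is a repeated root.
Hence y_h = (C1 + C2*x)*exp(-x).
For the particular solution try y_p = A0 + A1*x + A2*x^2. Substituting and matching coefficients of each power of x gives A0 = -40, A1 = 23, A2 = -5, so y_p = -40 - 5*x^2 + 23*x.
General solution: y = -40 - 5*x^2 + 23*x + C1*exp(-x) + C2*x*exp(-x).
Apply the initial conditions: y(0) = -40 + C1 = 3 and y'(0) = 23 + C2 - C1 = -2. Solving gives C1 = 43, C2 = 18.

y = -40 - 5*x**2 + 23*x + 43*exp(-x) + 18*x*exp(-x)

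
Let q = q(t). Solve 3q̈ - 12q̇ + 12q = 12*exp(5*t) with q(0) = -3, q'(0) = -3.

q = -31*exp(2*t)/9 + 4*exp(5*t)/9 + 5*t*exp(2*t)/3

Divide through by 3: q'' - 4q' + 4q = 4*exp(5*t).
Characteristic equation r² - 4r + 4 = 0 has discriminant (-4)² - 4·(4) = 0, so r = 2 is a repeated root.
Hence q_h = (C1 + C2*t)*exp(2*t).
Try q_p = A*exp(5*t). Substituting into the equation and dividing by exp(5*t) gives A = 4/9, so q_p = 4*exp(5*t)/9.
General solution: q = 4*exp(5*t)/9 + C1*exp(2*t) + C2*t*exp(2*t).
Apply the initial conditions: q(0) = 4/9 + C1 = -3 and q'(0) = 20/9 + C2 + 2*C1 = -3. Solving gives C1 = -31/9, C2 = 5/3.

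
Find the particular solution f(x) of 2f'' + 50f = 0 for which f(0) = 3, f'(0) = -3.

f = 3*cos(5*x) - 3*sin(5*x)/5

Divide through by 2: f'' + 25f = 0.
Characteristic equation r² + 25 = 0 has discriminant (0)² - 4·(25) = -100 < 0, so r = ± 5i.
Hence f_h = C1*cos(5*x) + C2*sin(5*x).
Apply the initial conditions: f(0) = C1 = 3 and f'(0) = 5*C2 = -3. Solving gives C1 = 3, C2 = -3/5.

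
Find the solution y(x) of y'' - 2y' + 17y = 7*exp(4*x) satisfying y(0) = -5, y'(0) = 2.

y = 7*exp(4*x)/25 - 132*cos(4*x)*exp(x)/25 + 77*exp(x)*sin(4*x)/50

Characteristic equation r² - 2r + 17 = 0 has discriminant (-2)² - 4·(17) = -64 < 0, so r = 1 ± 4i.
Hence y_h = C1*cos(4*x)*exp(x) + C2*exp(x)*sin(4*x).
Try y_p = A*exp(4*x). Substituting into the equation and dividing by exp(4*x) gives A = 7/25, so y_p = 7*exp(4*x)/25.
General solution: y = 7*exp(4*x)/25 + C1*cos(4*x)*exp(x) + C2*exp(x)*sin(4*x).
Apply the initial conditions: y(0) = 7/25 + C1 = -5 and y'(0) = 28/25 + C1 + 4*C2 = 2. Solving gives C1 = -132/25, C2 = 77/50.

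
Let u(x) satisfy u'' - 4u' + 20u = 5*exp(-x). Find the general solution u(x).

Characteristic equation r² - 4r + 20 = 0 has discriminant (-4)² - 4·(20) = -64 < 0, so r = 2 ± 4i.
Hence u_h = C1*cos(4*x)*exp(2*x) + C2*exp(2*x)*sin(4*x).
Try u_p = A*exp(-x). Substituting into the equation and dividing by exp(-x) gives A = 1/5, so u_p = exp(-x)/5.

u = exp(-x)/5 + C1*cos(4*x)*exp(2*x) + C2*exp(2*x)*sin(4*x)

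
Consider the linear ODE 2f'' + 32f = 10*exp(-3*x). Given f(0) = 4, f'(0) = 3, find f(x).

Divide through by 2: f'' + 16f = 5*exp(-3*x).
Characteristic equation r² + 16 = 0 has discriminant (0)² - 4·(16) = -64 < 0, so r = ± 4i.
Hence f_h = C1*cos(4*x) + C2*sin(4*x).
Try f_p = A*exp(-3*x). Substituting into the equation and dividing by exp(-3*x) gives A = 1/5, so f_p = exp(-3*x)/5.
General solution: f = exp(-3*x)/5 + C1*cos(4*x) + C2*sin(4*x).
Apply the initial conditions: f(0) = 1/5 + C1 = 4 and f'(0) = -3/5 + 4*C2 = 3. Solving gives C1 = 19/5, C2 = 9/10.

f = exp(-3*x)/5 + 9*sin(4*x)/10 + 19*cos(4*x)/5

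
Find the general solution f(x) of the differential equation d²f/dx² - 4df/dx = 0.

Characteristic equation r² - 4r = 0 factors as (r - 4)r = 0, so r = 4, 0.
Hence f_h = C1*exp(4*x) + C2.

f = C2 + C1*exp(4*x)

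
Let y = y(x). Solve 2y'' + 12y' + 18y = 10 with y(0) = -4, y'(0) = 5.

y = 5/9 - 41*exp(-3*x)/9 - 26*x*exp(-3*x)/3

Divide through by 2: y'' + 6y' + 9y = 5.
Characteristic equation r² + 6r + 9 = 0 has discriminant (6)² - 4·(9) = 0, so r = -3 is a repeated root.
Hence y_h = (C1 + C2*x)*exp(-3*x).
For the particular solution try y_p = A0. Substituting and matching coefficients of each power of x gives A0 = 5/9, so y_p = 5/9.
General solution: y = 5/9 + C1*exp(-3*x) + C2*x*exp(-3*x).
Apply the initial conditions: y(0) = 5/9 + C1 = -4 and y'(0) = C2 - 3*C1 = 5. Solving gives C1 = -41/9, C2 = -26/3.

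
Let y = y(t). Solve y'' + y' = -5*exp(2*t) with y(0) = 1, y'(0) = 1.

y = 9/2 - 8*exp(-t)/3 - 5*exp(2*t)/6

Characteristic equation r² + r = 0 factors as (r + 1)r = 0, so r = -1, 0.
Hence y_h = C1*exp(-t) + C2.
Try y_p = A*exp(2*t). Substituting into the equation and dividing by exp(2*t) gives A = -5/6, so y_p = -5*exp(2*t)/6.
General solution: y = C2 - 5*exp(2*t)/6 + C1*exp(-t).
Apply the initial conditions: y(0) = -5/6 + C1 + C2 = 1 and y'(0) = -5/3 - C1 = 1. Solving gives C1 = -8/3, C2 = 9/2.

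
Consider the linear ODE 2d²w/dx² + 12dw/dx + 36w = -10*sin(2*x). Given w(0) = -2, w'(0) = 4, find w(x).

w = -7*sin(2*x)/34 + 3*cos(2*x)/17 - 37*cos(3*x)*exp(-3*x)/17 - 12*exp(-3*x)*sin(3*x)/17

Divide through by 2: w'' + 6w' + 18w = -5*sin(2*x).
Characteristic equation r² + 6r + 18 = 0 has discriminant (6)² - 4·(18) = -36 < 0, so r = -3 ± 3i.
Hence w_h = C1*cos(3*x)*exp(-3*x) + C2*exp(-3*x)*sin(3*x).
Try w_p = A*cos(2*x) + B*sin(2*x). Substituting and equating the coefficients of cos(2x) and sin(2x) gives A = 3/17, B = -7/34, so w_p = -7*sin(2*x)/34 + 3*cos(2*x)/17.
General solution: w = -7*sin(2*x)/34 + 3*cos(2*x)/17 + C1*cos(3*x)*exp(-3*x) + C2*exp(-3*x)*sin(3*x).
Apply the initial conditions: w(0) = 3/17 + C1 = -2 and w'(0) = -7/17 - 3*C1 + 3*C2 = 4. Solving gives C1 = -37/17, C2 = -12/17.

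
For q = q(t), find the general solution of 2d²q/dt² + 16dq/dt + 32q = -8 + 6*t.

q = -11/32 + 3*t/16 + C1*exp(-4*t) + C2*t*exp(-4*t)

Divide through by 2: q'' + 8q' + 16q = -4 + 3*t.
Characteristic equation r² + 8r + 16 = 0 has discriminant (8)² - 4·(16) = 0, so r = -4 is a repeated root.
Hence q_h = (C1 + C2*t)*exp(-4*t).
For the particular solution try q_p = A0 + A1*t. Substituting and matching coefficients of each power of t gives A0 = -11/32, A1 = 3/16, so q_p = -11/32 + 3*t/16.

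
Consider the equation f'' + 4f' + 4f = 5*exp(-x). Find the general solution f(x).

f = 5*exp(-x) + C1*exp(-2*x) + C2*x*exp(-2*x)

Characteristic equation r² + 4r + 4 = 0 has discriminant (4)² - 4·(4) = 0, so r = -2 is a repeated root.
Hence f_h = (C1 + C2*x)*exp(-2*x).
Try f_p = A*exp(-x). Substituting into the equation and dividing by exp(-x) gives A = 5, so f_p = 5*exp(-x).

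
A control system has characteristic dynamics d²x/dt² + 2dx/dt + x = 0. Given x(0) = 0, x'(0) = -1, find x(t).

x = -t*exp(-t)

Characteristic equation r² + 2r + 1 = 0 has discriminant (2)² - 4·(1) = 0, so r = -1 is a repeated root.
Hence x_h = (C1 + C2*t)*exp(-t).
Apply the initial conditions: x(0) = C1 = 0 and x'(0) = C2 - C1 = -1. Solving gives C1 = 0, C2 = -1.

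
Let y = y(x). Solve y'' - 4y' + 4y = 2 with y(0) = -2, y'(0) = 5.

y = 1/2 - 5*exp(2*x)/2 + 10*x*exp(2*x)

Characteristic equation r² - 4r + 4 = 0 has discriminant (-4)² - 4·(4) = 0, so r = 2 is a repeated root.
Hence y_h = (C1 + C2*x)*exp(2*x).
For the particular solution try y_p = A0. Substituting and matching coefficients of each power of x gives A0 = 1/2, so y_p = 1/2.
General solution: y = 1/2 + C1*exp(2*x) + C2*x*exp(2*x).
Apply the initial conditions: y(0) = 1/2 + C1 = -2 and y'(0) = C2 + 2*C1 = 5. Solving gives C1 = -5/2, C2 = 10.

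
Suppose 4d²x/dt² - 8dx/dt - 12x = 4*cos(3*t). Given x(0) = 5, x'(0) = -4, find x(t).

Divide through by 4: x'' - 2x' - 3x = cos(3*t).
Characteristic equation r² - 2r - 3 = 0 factors as (r - 3)(r + 1) = 0, so r = 3, -1.
Hence x_h = C1*exp(3*t) + C2*exp(-t).
Try x_p = A*cos(3*t) + B*sin(3*t). Substituting and equating the coefficients of cos(3t) and sin(3t) gives A = -1/15, B = -1/30, so x_p = -cos(3*t)/15 - sin(3*t)/30.
General solution: x = -cos(3*t)/15 - sin(3*t)/30 + C1*exp(3*t) + C2*exp(-t).
Apply the initial conditions: x(0) = -1/15 + C1 + C2 = 5 and x'(0) = -1/10 - C2 + 3*C1 = -4. Solving gives C1 = 7/24, C2 = 191/40.

x = -cos(3*t)/15 - sin(3*t)/30 + 7*exp(3*t)/24 + 191*exp(-t)/40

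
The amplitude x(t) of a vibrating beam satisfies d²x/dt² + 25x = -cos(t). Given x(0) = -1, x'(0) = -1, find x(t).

x = -23*cos(5*t)/24 - sin(5*t)/5 - cos(t)/24

Characteristic equation r² + 25 = 0 has discriminant (0)² - 4·(25) = -100 < 0, so r = ± 5i.
Hence x_h = C1*cos(5*t) + C2*sin(5*t).
Try x_p = A*cos(t) + B*sin(t). Substituting and equating the coefficients of cos(t) and sin(t) gives A = -1/24, B = 0, so x_p = -cos(t)/24.
General solution: x = -cos(t)/24 + C1*cos(5*t) + C2*sin(5*t).
Apply the initial conditions: x(0) = -1/24 + C1 = -1 and x'(0) = 5*C2 = -1. Solving gives C1 = -23/24, C2 = -1/5.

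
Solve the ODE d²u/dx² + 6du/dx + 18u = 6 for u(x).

u = 1/3 + C1*cos(3*x)*exp(-3*x) + C2*exp(-3*x)*sin(3*x)

Characteristic equation r² + 6r + 18 = 0 has discriminant (6)² - 4·(18) = -36 < 0, so r = -3 ± 3i.
Hence u_h = C1*cos(3*x)*exp(-3*x) + C2*exp(-3*x)*sin(3*x).
For the particular solution try u_p = A0. Substituting and matching coefficients of each power of x gives A0 = 1/3, so u_p = 1/3.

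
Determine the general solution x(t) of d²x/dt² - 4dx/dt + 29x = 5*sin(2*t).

Characteristic equation r² - 4r + 29 = 0 has discriminant (-4)² - 4·(29) = -100 < 0, so r = 2 ± 5i.
Hence x_h = C1*cos(5*t)*exp(2*t) + C2*exp(2*t)*sin(5*t).
Try x_p = A*cos(2*t) + B*sin(2*t). Substituting and equating the coefficients of cos(2t) and sin(2t) gives A = 40/689, B = 125/689, so x_p = 40*cos(2*t)/689 + 125*sin(2*t)/689.

x = 40*cos(2*t)/689 + 125*sin(2*t)/689 + C1*cos(5*t)*exp(2*t) + C2*exp(2*t)*sin(5*t)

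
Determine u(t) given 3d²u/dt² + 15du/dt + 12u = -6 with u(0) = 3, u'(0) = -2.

u = -1/2 + 4*exp(-t) - exp(-4*t)/2

Divide through by 3: u'' + 5u' + 4u = -2.
Characteristic equation r² + 5r + 4 = 0 factors as (r + 1)(r + 4) = 0, so r = -1, -4.
Hence u_h = C1*exp(-t) + C2*exp(-4*t).
For the particular solution try u_p = A0. Substituting and matching coefficients of each power of t gives A0 = -1/2, so u_p = -1/2.
General solution: u = -1/2 + C1*exp(-t) + C2*exp(-4*t).
Apply the initial conditions: u(0) = -1/2 + C1 + C2 = 3 and u'(0) = -C1 - 4*C2 = -2. Solving gives C1 = 4, C2 = -1/2.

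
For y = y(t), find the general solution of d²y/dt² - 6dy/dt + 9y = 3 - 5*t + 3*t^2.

Characteristic equation r² - 6r + 9 = 0 has discriminant (-6)² - 4·(9) = 0, so r = 3 is a repeated root.
Hence y_h = (C1 + C2*t)*exp(3*t).
For the particular solution try y_p = A0 + A1*t + A2*t^2. Substituting and matching coefficients of each power of t gives A0 = 5/27, A1 = -1/9, A2 = 1/3, so y_p = 5/27 - t/9 + t^2/3.

y = 5/27 - t/9 + t**2/3 + C1*exp(3*t) + C2*t*exp(3*t)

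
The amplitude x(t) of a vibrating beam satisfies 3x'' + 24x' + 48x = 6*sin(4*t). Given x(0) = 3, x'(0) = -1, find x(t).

Divide through by 3: x'' + 8x' + 16x = 2*sin(4*t).
Characteristic equation r² + 8r + 16 = 0 has discriminant (8)² - 4·(16) = 0, so r = -4 is a repeated root.
Hence x_h = (C1 + C2*t)*exp(-4*t).
Try x_p = A*cos(4*t) + B*sin(4*t). Substituting and equating the coefficients of cos(4t) and sin(4t) gives A = -1/16, B = 0, so x_p = -cos(4*t)/16.
General solution: x = -cos(4*t)/16 + C1*exp(-4*t) + C2*t*exp(-4*t).
Apply the initial conditions: x(0) = -1/16 + C1 = 3 and x'(0) = C2 - 4*C1 = -1. Solving gives C1 = 49/16, C2 = 45/4.

x = -cos(4*t)/16 + 49*exp(-4*t)/16 + 45*t*exp(-4*t)/4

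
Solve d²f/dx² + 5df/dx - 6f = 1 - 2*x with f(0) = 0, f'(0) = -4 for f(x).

f = 1/9 - 5*exp(x)/7 + x/3 + 38*exp(-6*x)/63

Characteristic equation r² + 5r - 6 = 0 factors as (r - 1)(r + 6) = 0, so r = 1, -6.
Hence f_h = C1*exp(x) + C2*exp(-6*x).
For the particular solution try f_p = A0 + A1*x. Substituting and matching coefficients of each power of x gives A0 = 1/9, A1 = 1/3, so f_p = 1/9 + x/3.
General solution: f = 1/9 + x/3 + C1*exp(x) + C2*exp(-6*x).
Apply the initial conditions: f(0) = 1/9 + C1 + C2 = 0 and f'(0) = 1/3 + C1 - 6*C2 = -4. Solving gives C1 = -5/7, C2 = 38/63.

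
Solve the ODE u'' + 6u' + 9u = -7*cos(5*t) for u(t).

u = -105*sin(5*t)/578 + 28*cos(5*t)/289 + C1*exp(-3*t) + C2*t*exp(-3*t)

Characteristic equation r² + 6r + 9 = 0 has discriminant (6)² - 4·(9) = 0, so r = -3 is a repeated root.
Hence u_h = (C1 + C2*t)*exp(-3*t).
Try u_p = A*cos(5*t) + B*sin(5*t). Substituting and equating the coefficients of cos(5t) and sin(5t) gives A = 28/289, B = -105/578, so u_p = -105*sin(5*t)/578 + 28*cos(5*t)/289.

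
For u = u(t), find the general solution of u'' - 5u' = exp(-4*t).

u = C2 + exp(-4*t)/36 + C1*exp(5*t)

Characteristic equation r² - 5r = 0 factors as (r - 5)r = 0, so r = 5, 0.
Hence u_h = C1*exp(5*t) + C2.
Try u_p = A*exp(-4*t). Substituting into the equation and dividing by exp(-4*t) gives A = 1/36, so u_p = exp(-4*t)/36.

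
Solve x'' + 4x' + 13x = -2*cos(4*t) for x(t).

x = -32*sin(4*t)/265 + 6*cos(4*t)/265 + C1*cos(3*t)*exp(-2*t) + C2*exp(-2*t)*sin(3*t)

Characteristic equation r² + 4r + 13 = 0 has discriminant (4)² - 4·(13) = -36 < 0, so r = -2 ± 3i.
Hence x_h = C1*cos(3*t)*exp(-2*t) + C2*exp(-2*t)*sin(3*t).
Try x_p = A*cos(4*t) + B*sin(4*t). Substituting and equating the coefficients of cos(4t) and sin(4t) gives A = 6/265, B = -32/265, so x_p = -32*sin(4*t)/265 + 6*cos(4*t)/265.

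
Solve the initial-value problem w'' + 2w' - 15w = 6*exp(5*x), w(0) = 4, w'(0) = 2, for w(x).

w = 3*exp(5*x)/10 + 19*exp(3*x)/8 + 53*exp(-5*x)/40

Characteristic equation r² + 2r - 15 = 0 factors as (r + 5)(r - 3) = 0, so r = -5, 3.
Hence w_h = C1*exp(-5*x) + C2*exp(3*x).
Try w_p = A*exp(5*x). Substituting into the equation and dividing by exp(5*x) gives A = 3/10, so w_p = 3*exp(5*x)/10.
General solution: w = 3*exp(5*x)/10 + C1*exp(-5*x) + C2*exp(3*x).
Apply the initial conditions: w(0) = 3/10 + C1 + C2 = 4 and w'(0) = 3/2 - 5*C1 + 3*C2 = 2. Solving gives C1 = 53/40, C2 = 19/8.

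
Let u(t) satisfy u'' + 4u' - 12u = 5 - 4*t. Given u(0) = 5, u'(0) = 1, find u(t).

u = -11/36 + t/3 + 65*exp(2*t)/16 + 179*exp(-6*t)/144

Characteristic equation r² + 4r - 12 = 0 factors as (r - 2)(r + 6) = 0, so r = 2, -6.
Hence u_h = C1*exp(2*t) + C2*exp(-6*t).
For the particular solution try u_p = A0 + A1*t. Substituting and matching coefficients of each power of t gives A0 = -11/36, A1 = 1/3, so u_p = -11/36 + t/3.
General solution: u = -11/36 + t/3 + C1*exp(2*t) + C2*exp(-6*t).
Apply the initial conditions: u(0) = -11/36 + C1 + C2 = 5 and u'(0) = 1/3 - 6*C2 + 2*C1 = 1. Solving gives C1 = 65/16, C2 = 179/144.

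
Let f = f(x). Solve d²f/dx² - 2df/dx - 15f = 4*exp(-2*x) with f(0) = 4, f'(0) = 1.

f = -4*exp(-2*x)/7 + 23*exp(-3*x)/8 + 95*exp(5*x)/56

Characteristic equation r² - 2r - 15 = 0 factors as (r - 5)(r + 3) = 0, so r = 5, -3.
Hence f_h = C1*exp(5*x) + C2*exp(-3*x).
Try f_p = A*exp(-2*x). Substituting into the equation and dividing by exp(-2*x) gives A = -4/7, so f_p = -4*exp(-2*x)/7.
General solution: f = -4*exp(-2*x)/7 + C1*exp(5*x) + C2*exp(-3*x).
Apply the initial conditions: f(0) = -4/7 + C1 + C2 = 4 and f'(0) = 8/7 - 3*C2 + 5*C1 = 1. Solving gives C1 = 95/56, C2 = 23/8.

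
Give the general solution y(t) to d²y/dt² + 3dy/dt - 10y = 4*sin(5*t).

Characteristic equation r² + 3r - 10 = 0 factors as (r + 5)(r - 2) = 0, so r = -5, 2.
Hence y_h = C1*exp(-5*t) + C2*exp(2*t).
Try y_p = A*cos(5*t) + B*sin(5*t). Substituting and equating the coefficients of cos(5t) and sin(5t) gives A = -6/145, B = -14/145, so y_p = -14*sin(5*t)/145 - 6*cos(5*t)/145.

y = -14*sin(5*t)/145 - 6*cos(5*t)/145 + C1*exp(-5*t) + C2*exp(2*t)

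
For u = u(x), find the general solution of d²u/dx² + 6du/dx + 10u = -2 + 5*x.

Characteristic equation r² + 6r + 10 = 0 has discriminant (6)² - 4·(10) = -4 < 0, so r = -3 ± i.
Hence u_h = C1*cos(x)*exp(-3*x) + C2*exp(-3*x)*sin(x).
For the particular solution try u_p = A0 + A1*x. Substituting and matching coefficients of each power of x gives A0 = -1/2, A1 = 1/2, so u_p = -1/2 + x/2.

u = -1/2 + x/2 + C1*cos(x)*exp(-3*x) + C2*exp(-3*x)*sin(x)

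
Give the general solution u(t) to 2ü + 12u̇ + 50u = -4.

Divide through by 2: u'' + 6u' + 25u = -2.
Characteristic equation r² + 6r + 25 = 0 has discriminant (6)² - 4·(25) = -64 < 0, so r = -3 ± 4i.
Hence u_h = C1*cos(4*t)*exp(-3*t) + C2*exp(-3*t)*sin(4*t).
For the particular solution try u_p = A0. Substituting and matching coefficients of each power of t gives A0 = -2/25, so u_p = -2/25.

u = -2/25 + C1*cos(4*t)*exp(-3*t) + C2*exp(-3*t)*sin(4*t)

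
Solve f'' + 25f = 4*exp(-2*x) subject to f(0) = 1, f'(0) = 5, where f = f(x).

Characteristic equation r² + 25 = 0 has discriminant (0)² - 4·(25) = -100 < 0, so r = ± 5i.
Hence f_h = C1*cos(5*x) + C2*sin(5*x).
Try f_p = A*exp(-2*x). Substituting into the equation and dividing by exp(-2*x) gives A = 4/29, so f_p = 4*exp(-2*x)/29.
General solution: f = 4*exp(-2*x)/29 + C1*cos(5*x) + C2*sin(5*x).
Apply the initial conditions: f(0) = 4/29 + C1 = 1 and f'(0) = -8/29 + 5*C2 = 5. Solving gives C1 = 25/29, C2 = 153/145.

f = 4*exp(-2*x)/29 + 25*cos(5*x)/29 + 153*sin(5*x)/145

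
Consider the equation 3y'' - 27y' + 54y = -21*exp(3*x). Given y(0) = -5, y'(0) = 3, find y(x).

y = -92*exp(3*x)/9 + 47*exp(6*x)/9 + 7*x*exp(3*x)/3

Divide through by 3: y'' - 9y' + 18y = -7*exp(3*x).
Characteristic equation r² - 9r + 18 = 0 factors as (r - 3)(r - 6) = 0, so r = 3, 6.
Hence y_h = C1*exp(3*x) + C2*exp(6*x).
Since exp(3*x) solves the homogeneous equation (r = 3 is a root of multiplicity 1), multiply the trial by x. Try y_p = A*x*exp(3*x). Substituting into the equation and dividing by exp(3*x) gives A = 7/3, so y_p = 7*x*exp(3*x)/3.
General solution: y = C1*exp(3*x) + C2*exp(6*x) + 7*x*exp(3*x)/3.
Apply the initial conditions: y(0) = C1 + C2 = -5 and y'(0) = 7/3 + 3*C1 + 6*C2 = 3. Solving gives C1 = -92/9, C2 = 47/9.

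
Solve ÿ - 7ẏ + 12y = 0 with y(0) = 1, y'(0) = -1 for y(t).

Characteristic equation r² - 7r + 12 = 0 factors as (r - 3)(r - 4) = 0, so r = 3, 4.
Hence y_h = C1*exp(3*t) + C2*exp(4*t).
Apply the initial conditions: y(0) = C1 + C2 = 1 and y'(0) = 3*C1 + 4*C2 = -1. Solving gives C1 = 5, C2 = -4.

y = -4*exp(4*t) + 5*exp(3*t)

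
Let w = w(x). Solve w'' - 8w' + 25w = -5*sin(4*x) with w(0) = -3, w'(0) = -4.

w = -32*cos(4*x)/221 - 9*sin(4*x)/221 - 631*cos(3*x)*exp(4*x)/221 + 1676*exp(4*x)*sin(3*x)/663

Characteristic equation r² - 8r + 25 = 0 has discriminant (-8)² - 4·(25) = -36 < 0, so r = 4 ± 3i.
Hence w_h = C1*cos(3*x)*exp(4*x) + C2*exp(4*x)*sin(3*x).
Try w_p = A*cos(4*x) + B*sin(4*x). Substituting and equating the coefficients of cos(4x) and sin(4x) gives A = -32/221, B = -9/221, so w_p = -32*cos(4*x)/221 - 9*sin(4*x)/221.
General solution: w = -32*cos(4*x)/221 - 9*sin(4*x)/221 + C1*cos(3*x)*exp(4*x) + C2*exp(4*x)*sin(3*x).
Apply the initial conditions: w(0) = -32/221 + C1 = -3 and w'(0) = -36/221 + 3*C2 + 4*C1 = -4. Solving gives C1 = -631/221, C2 = 1676/663.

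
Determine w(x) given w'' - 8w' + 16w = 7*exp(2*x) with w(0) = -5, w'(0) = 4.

w = -27*exp(4*x)/4 + 7*exp(2*x)/4 + 55*x*exp(4*x)/2

Characteristic equation r² - 8r + 16 = 0 has discriminant (-8)² - 4·(16) = 0, so r = 4 is a repeated root.
Hence w_h = (C1 + C2*x)*exp(4*x).
Try w_p = A*exp(2*x). Substituting into the equation and dividing by exp(2*x) gives A = 7/4, so w_p = 7*exp(2*x)/4.
General solution: w = 7*exp(2*x)/4 + C1*exp(4*x) + C2*x*exp(4*x).
Apply the initial conditions: w(0) = 7/4 + C1 = -5 and w'(0) = 7/2 + C2 + 4*C1 = 4. Solving gives C1 = -27/4, C2 = 55/2.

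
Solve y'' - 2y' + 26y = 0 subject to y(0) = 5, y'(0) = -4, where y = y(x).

Characteristic equation r² - 2r + 26 = 0 has discriminant (-2)² - 4·(26) = -100 < 0, so r = 1 ± 5i.
Hence y_h = C1*cos(5*x)*exp(x) + C2*exp(x)*sin(5*x).
Apply the initial conditions: y(0) = C1 = 5 and y'(0) = C1 + 5*C2 = -4. Solving gives C1 = 5, C2 = -9/5.

y = 5*cos(5*x)*exp(x) - 9*exp(x)*sin(5*x)/5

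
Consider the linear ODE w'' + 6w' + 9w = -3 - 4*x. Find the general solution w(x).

w = -1/27 - 4*x/9 + C1*exp(-3*x) + C2*x*exp(-3*x)

Characteristic equation r² + 6r + 9 = 0 has discriminant (6)² - 4·(9) = 0, so r = -3 is a repeated root.
Hence w_h = (C1 + C2*x)*exp(-3*x).
For the particular solution try w_p = A0 + A1*x. Substituting and matching coefficients of each power of x gives A0 = -1/27, A1 = -4/9, so w_p = -1/27 - 4*x/9.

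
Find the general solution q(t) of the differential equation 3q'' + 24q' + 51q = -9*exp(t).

q = -3*exp(t)/26 + C1*cos(t)*exp(-4*t) + C2*exp(-4*t)*sin(t)

Divide through by 3: q'' + 8q' + 17q = -3*exp(t).
Characteristic equation r² + 8r + 17 = 0 has discriminant (8)² - 4·(17) = -4 < 0, so r = -4 ± i.
Hence q_h = C1*cos(t)*exp(-4*t) + C2*exp(-4*t)*sin(t).
Try q_p = A*exp(t). Substituting into the equation and dividing by exp(t) gives A = -3/26, so q_p = -3*exp(t)/26.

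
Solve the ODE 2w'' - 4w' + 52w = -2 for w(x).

Divide through by 2: w'' - 2w' + 26w = -1.
Characteristic equation r² - 2r + 26 = 0 has discriminant (-2)² - 4·(26) = -100 < 0, so r = 1 ± 5i.
Hence w_h = C1*cos(5*x)*exp(x) + C2*exp(x)*sin(5*x).
For the particular solution try w_p = A0. Substituting and matching coefficients of each power of x gives A0 = -1/26, so w_p = -1/26.

w = -1/26 + C1*cos(5*x)*exp(x) + C2*exp(x)*sin(5*x)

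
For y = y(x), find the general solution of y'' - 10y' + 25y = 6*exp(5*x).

y = C1*exp(5*x) + 3*x**2*exp(5*x) + C2*x*exp(5*x)

Characteristic equation r² - 10r + 25 = 0 has discriminant (-10)² - 4·(25) = 0, so r = 5 is a repeated root.
Hence y_h = (C1 + C2*x)*exp(5*x).
Since exp(5*x) solves the homogeneous equation (r = 5 is a root of multiplicity 2), multiply the trial by x^2. Try y_p = A*x^2*exp(5*x). Substituting into the equation and dividing by exp(5*x) gives A = 3, so y_p = 3*x^2*exp(5*x).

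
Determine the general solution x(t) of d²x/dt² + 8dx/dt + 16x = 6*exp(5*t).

x = 2*exp(5*t)/27 + C1*exp(-4*t) + C2*t*exp(-4*t)

Characteristic equation r² + 8r + 16 = 0 has discriminant (8)² - 4·(16) = 0, so r = -4 is a repeated root.
Hence x_h = (C1 + C2*t)*exp(-4*t).
Try x_p = A*exp(5*t). Substituting into the equation and dividing by exp(5*t) gives A = 2/27, so x_p = 2*exp(5*t)/27.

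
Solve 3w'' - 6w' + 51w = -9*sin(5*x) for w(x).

Divide through by 3: w'' - 2w' + 17w = -3*sin(5*x).
Characteristic equation r² - 2r + 17 = 0 has discriminant (-2)² - 4·(17) = -64 < 0, so r = 1 ± 4i.
Hence w_h = C1*cos(4*x)*exp(x) + C2*exp(x)*sin(4*x).
Try w_p = A*cos(5*x) + B*sin(5*x). Substituting and equating the coefficients of cos(5x) and sin(5x) gives A = -15/82, B = 6/41, so w_p = -15*cos(5*x)/82 + 6*sin(5*x)/41.

w = -15*cos(5*x)/82 + 6*sin(5*x)/41 + C1*cos(4*x)*exp(x) + C2*exp(x)*sin(4*x)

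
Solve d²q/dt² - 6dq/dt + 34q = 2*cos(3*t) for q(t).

q = -36*sin(3*t)/949 + 50*cos(3*t)/949 + C1*cos(5*t)*exp(3*t) + C2*exp(3*t)*sin(5*t)

Characteristic equation r² - 6r + 34 = 0 has discriminant (-6)² - 4·(34) = -100 < 0, so r = 3 ± 5i.
Hence q_h = C1*cos(5*t)*exp(3*t) + C2*exp(3*t)*sin(5*t).
Try q_p = A*cos(3*t) + B*sin(3*t). Substituting and equating the coefficients of cos(3t) and sin(3t) gives A = 50/949, B = -36/949, so q_p = -36*sin(3*t)/949 + 50*cos(3*t)/949.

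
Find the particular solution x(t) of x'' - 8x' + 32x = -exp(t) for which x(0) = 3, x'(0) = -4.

x = -exp(t)/25 - 403*exp(4*t)*sin(4*t)/100 + 76*cos(4*t)*exp(4*t)/25

Characteristic equation r² - 8r + 32 = 0 has discriminant (-8)² - 4·(32) = -64 < 0, so r = 4 ± 4i.
Hence x_h = C1*cos(4*t)*exp(4*t) + C2*exp(4*t)*sin(4*t).
Try x_p = A*exp(t). Substituting into the equation and dividing by exp(t) gives A = -1/25, so x_p = -exp(t)/25.
General solution: x = -exp(t)/25 + C1*cos(4*t)*exp(4*t) + C2*exp(4*t)*sin(4*t).
Apply the initial conditions: x(0) = -1/25 + C1 = 3 and x'(0) = -1/25 + 4*C1 + 4*C2 = -4. Solving gives C1 = 76/25, C2 = -403/100.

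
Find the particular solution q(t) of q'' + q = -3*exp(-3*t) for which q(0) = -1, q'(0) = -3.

q = -39*sin(t)/10 - 7*cos(t)/10 - 3*exp(-3*t)/10

Characteristic equation r² + 1 = 0 has discriminant (0)² - 4·(1) = -4 < 0, so r = ± i.
Hence q_h = C1*cos(t) + C2*sin(t).
Try q_p = A*exp(-3*t). Substituting into the equation and dividing by exp(-3*t) gives A = -3/10, so q_p = -3*exp(-3*t)/10.
General solution: q = -3*exp(-3*t)/10 + C1*cos(t) + C2*sin(t).
Apply the initial conditions: q(0) = -3/10 + C1 = -1 and q'(0) = 9/10 + C2 = -3. Solving gives C1 = -7/10, C2 = -39/10.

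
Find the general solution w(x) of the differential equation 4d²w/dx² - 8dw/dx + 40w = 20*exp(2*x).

Divide through by 4: w'' - 2w' + 10w = 5*exp(2*x).
Characteristic equation r² - 2r + 10 = 0 has discriminant (-2)² - 4·(10) = -36 < 0, so r = 1 ± 3i.
Hence w_h = C1*cos(3*x)*exp(x) + C2*exp(x)*sin(3*x).
Try w_p = A*exp(2*x). Substituting into the equation and dividing by exp(2*x) gives A = 1/2, so w_p = exp(2*x)/2.

w = exp(2*x)/2 + C1*cos(3*x)*exp(x) + C2*exp(x)*sin(3*x)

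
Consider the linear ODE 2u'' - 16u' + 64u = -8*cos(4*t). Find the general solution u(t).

Divide through by 2: u'' - 8u' + 32u = -4*cos(4*t).
Characteristic equation r² - 8r + 32 = 0 has discriminant (-8)² - 4·(32) = -64 < 0, so r = 4 ± 4i.
Hence u_h = C1*cos(4*t)*exp(4*t) + C2*exp(4*t)*sin(4*t).
Try u_p = A*cos(4*t) + B*sin(4*t). Substituting and equating the coefficients of cos(4t) and sin(4t) gives A = -1/20, B = 1/10, so u_p = -cos(4*t)/20 + sin(4*t)/10.

u = -cos(4*t)/20 + sin(4*t)/10 + C1*cos(4*t)*exp(4*t) + C2*exp(4*t)*sin(4*t)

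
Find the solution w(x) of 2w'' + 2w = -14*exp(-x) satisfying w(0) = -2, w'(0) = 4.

Divide through by 2: w'' + w = -7*exp(-x).
Characteristic equation r² + 1 = 0 has discriminant (0)² - 4·(1) = -4 < 0, so r = ± i.
Hence w_h = C1*cos(x) + C2*sin(x).
Try w_p = A*exp(-x). Substituting into the equation and dividing by exp(-x) gives A = -7/2, so w_p = -7*exp(-x)/2.
General solution: w = -7*exp(-x)/2 + C1*cos(x) + C2*sin(x).
Apply the initial conditions: w(0) = -7/2 + C1 = -2 and w'(0) = 7/2 + C2 = 4. Solving gives C1 = 3/2, C2 = 1/2.

w = sin(x)/2 - 7*exp(-x)/2 + 3*cos(x)/2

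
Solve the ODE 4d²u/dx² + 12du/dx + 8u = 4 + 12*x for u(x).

Divide through by 4: u'' + 3u' + 2u = 1 + 3*x.
Characteristic equation r² + 3r + 2 = 0 factors as (r + 2)(r + 1) = 0, so r = -2, -1.
Hence u_h = C1*exp(-2*x) + C2*exp(-x).
For the particular solution try u_p = A0 + A1*x. Substituting and matching coefficients of each power of x gives A0 = -7/4, A1 = 3/2, so u_p = -7/4 + 3*x/2.

u = -7/4 + 3*x/2 + C1*exp(-2*x) + C2*exp(-x)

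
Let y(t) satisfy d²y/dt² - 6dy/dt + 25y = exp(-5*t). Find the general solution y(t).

y = exp(-5*t)/80 + C1*cos(4*t)*exp(3*t) + C2*exp(3*t)*sin(4*t)

Characteristic equation r² - 6r + 25 = 0 has discriminant (-6)² - 4·(25) = -64 < 0, so r = 3 ± 4i.
Hence y_h = C1*cos(4*t)*exp(3*t) + C2*exp(3*t)*sin(4*t).
Try y_p = A*exp(-5*t). Substituting into the equation and dividing by exp(-5*t) gives A = 1/80, so y_p = exp(-5*t)/80.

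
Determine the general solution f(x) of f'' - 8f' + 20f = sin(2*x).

Characteristic equation r² - 8r + 20 = 0 has discriminant (-8)² - 4·(20) = -16 < 0, so r = 4 ± 2i.
Hence f_h = C1*cos(2*x)*exp(4*x) + C2*exp(4*x)*sin(2*x).
Try f_p = A*cos(2*x) + B*sin(2*x). Substituting and equating the coefficients of cos(2x) and sin(2x) gives A = 1/32, B = 1/32, so f_p = cos(2*x)/32 + sin(2*x)/32.

f = cos(2*x)/32 + sin(2*x)/32 + C1*cos(2*x)*exp(4*x) + C2*exp(4*x)*sin(2*x)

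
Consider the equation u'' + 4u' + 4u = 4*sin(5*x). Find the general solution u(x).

Characteristic equation r² + 4r + 4 = 0 has discriminant (4)² - 4·(4) = 0, so r = -2 is a repeated root.
Hence u_h = (C1 + C2*x)*exp(-2*x).
Try u_p = A*cos(5*x) + B*sin(5*x). Substituting and equating the coefficients of cos(5x) and sin(5x) gives A = -80/841, B = -84/841, so u_p = -84*sin(5*x)/841 - 80*cos(5*x)/841.

u = -84*sin(5*x)/841 - 80*cos(5*x)/841 + C1*exp(-2*x) + C2*x*exp(-2*x)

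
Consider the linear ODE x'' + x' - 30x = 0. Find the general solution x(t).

Characteristic equation r² + r - 30 = 0 factors as (r + 6)(r - 5) = 0, so r = -6, 5.
Hence x_h = C1*exp(-6*t) + C2*exp(5*t).

x = C1*exp(-6*t) + C2*exp(5*t)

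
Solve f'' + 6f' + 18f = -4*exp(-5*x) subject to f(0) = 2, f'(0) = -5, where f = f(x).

f = -4*exp(-5*x)/13 + 5*exp(-3*x)*sin(3*x)/39 + 30*cos(3*x)*exp(-3*x)/13

Characteristic equation r² + 6r + 18 = 0 has discriminant (6)² - 4·(18) = -36 < 0, so r = -3 ± 3i.
Hence f_h = C1*cos(3*x)*exp(-3*x) + C2*exp(-3*x)*sin(3*x).
Try f_p = A*exp(-5*x). Substituting into the equation and dividing by exp(-5*x) gives A = -4/13, so f_p = -4*exp(-5*x)/13.
General solution: f = -4*exp(-5*x)/13 + C1*cos(3*x)*exp(-3*x) + C2*exp(-3*x)*sin(3*x).
Apply the initial conditions: f(0) = -4/13 + C1 = 2 and f'(0) = 20/13 - 3*C1 + 3*C2 = -5. Solving gives C1 = 30/13, C2 = 5/39.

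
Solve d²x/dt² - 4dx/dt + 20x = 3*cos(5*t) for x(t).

Characteristic equation r² - 4r + 20 = 0 has discriminant (-4)² - 4·(20) = -64 < 0, so r = 2 ± 4i.
Hence x_h = C1*cos(4*t)*exp(2*t) + C2*exp(2*t)*sin(4*t).
Try x_p = A*cos(5*t) + B*sin(5*t). Substituting and equating the coefficients of cos(5t) and sin(5t) gives A = -3/85, B = -12/85, so x_p = -12*sin(5*t)/85 - 3*cos(5*t)/85.

x = -12*sin(5*t)/85 - 3*cos(5*t)/85 + C1*cos(4*t)*exp(2*t) + C2*exp(2*t)*sin(4*t)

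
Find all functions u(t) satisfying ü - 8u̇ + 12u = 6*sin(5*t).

Characteristic equation r² - 8r + 12 = 0 factors as (r - 6)(r - 2) = 0, so r = 6, 2.
Hence u_h = C1*exp(6*t) + C2*exp(2*t).
Try u_p = A*cos(5*t) + B*sin(5*t). Substituting and equating the coefficients of cos(5t) and sin(5t) gives A = 240/1769, B = -78/1769, so u_p = -78*sin(5*t)/1769 + 240*cos(5*t)/1769.

u = -78*sin(5*t)/1769 + 240*cos(5*t)/1769 + C1*exp(6*t) + C2*exp(2*t)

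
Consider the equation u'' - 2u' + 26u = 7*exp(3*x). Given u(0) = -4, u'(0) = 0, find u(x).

Characteristic equation r² - 2r + 26 = 0 has discriminant (-2)² - 4·(26) = -100 < 0, so r = 1 ± 5i.
Hence u_h = C1*cos(5*x)*exp(x) + C2*exp(x)*sin(5*x).
Try u_p = A*exp(3*x). Substituting into the equation and dividing by exp(3*x) gives A = 7/29, so u_p = 7*exp(3*x)/29.
General solution: u = 7*exp(3*x)/29 + C1*cos(5*x)*exp(x) + C2*exp(x)*sin(5*x).
Apply the initial conditions: u(0) = 7/29 + C1 = -4 and u'(0) = 21/29 + C1 + 5*C2 = 0. Solving gives C1 = -123/29, C2 = 102/145.

u = 7*exp(3*x)/29 - 123*cos(5*x)*exp(x)/29 + 102*exp(x)*sin(5*x)/145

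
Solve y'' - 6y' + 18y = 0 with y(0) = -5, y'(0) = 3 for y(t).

y = -5*cos(3*t)*exp(3*t) + 6*exp(3*t)*sin(3*t)

Characteristic equation r² - 6r + 18 = 0 has discriminant (-6)² - 4·(18) = -36 < 0, so r = 3 ± 3i.
Hence y_h = C1*cos(3*t)*exp(3*t) + C2*exp(3*t)*sin(3*t).
Apply the initial conditions: y(0) = C1 = -5 and y'(0) = 3*C1 + 3*C2 = 3. Solving gives C1 = -5, C2 = 6.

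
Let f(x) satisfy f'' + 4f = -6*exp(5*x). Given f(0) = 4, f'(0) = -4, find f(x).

f = -43*sin(2*x)/29 - 6*exp(5*x)/29 + 122*cos(2*x)/29

Characteristic equation r² + 4 = 0 has discriminant (0)² - 4·(4) = -16 < 0, so r = ± 2i.
Hence f_h = C1*cos(2*x) + C2*sin(2*x).
Try f_p = A*exp(5*x). Substituting into the equation and dividing by exp(5*x) gives A = -6/29, so f_p = -6*exp(5*x)/29.
General solution: f = -6*exp(5*x)/29 + C1*cos(2*x) + C2*sin(2*x).
Apply the initial conditions: f(0) = -6/29 + C1 = 4 and f'(0) = -30/29 + 2*C2 = -4. Solving gives C1 = 122/29, C2 = -43/29.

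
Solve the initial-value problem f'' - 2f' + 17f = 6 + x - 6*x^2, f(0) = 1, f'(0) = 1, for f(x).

Characteristic equation r² - 2r + 17 = 0 has discriminant (-2)² - 4·(17) = -64 < 0, so r = 1 ± 4i.
Hence f_h = C1*cos(4*x)*exp(x) + C2*exp(x)*sin(4*x).
For the particular solution try f_p = A0 + A1*x + A2*x^2. Substituting and matching coefficients of each power of x gives A0 = 1924/4913, A1 = -7/289, A2 = -6/17, so f_p = 1924/4913 - 7*x/289 - 6*x^2/17.
General solution: f = 1924/4913 - 7*x/289 - 6*x^2/17 + C1*cos(4*x)*exp(x) + C2*exp(x)*sin(4*x).
Apply the initial conditions: f(0) = 1924/4913 + C1 = 1 and f'(0) = -7/289 + C1 + 4*C2 = 1. Solving gives C1 = 2989/4913, C2 = 2043/19652.

f = 1924/4913 - 7*x/289 - 6*x**2/17 + 2043*exp(x)*sin(4*x)/19652 + 2989*cos(4*x)*exp(x)/4913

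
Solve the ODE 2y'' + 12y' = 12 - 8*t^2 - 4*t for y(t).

Divide through by 2: y'' + 6y' = 6 - 4*t^2 - 2*t.
Characteristic equation r² + 6r = 0 factors as (r + 6)r = 0, so r = -6, 0.
Hence y_h = C1*exp(-6*t) + C2.
Since 0 is a characteristic root (multiplicity 1), multiply the polynomial trial by t: try y_p = t*(A0 + A1*t + A2*t^2). Substituting and matching coefficients of each power of t gives A0 = 55/54, A1 = -1/18, A2 = -2/9, so y_p = -2*t^3/9 - t^2/18 + 55*t/54.

y = C2 - 2*t**3/9 - t**2/18 + 55*t/54 + C1*exp(-6*t)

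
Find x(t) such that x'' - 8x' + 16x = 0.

x = C1*exp(4*t) + C2*t*exp(4*t)

Characteristic equation r² - 8r + 16 = 0 has discriminant (-8)² - 4·(16) = 0, so r = 4 is a repeated root.
Hence x_h = (C1 + C2*t)*exp(4*t).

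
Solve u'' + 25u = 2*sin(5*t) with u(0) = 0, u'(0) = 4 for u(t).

Characteristic equation r² + 25 = 0 has discriminant (0)² - 4·(25) = -100 < 0, so r = ± 5i.
Hence u_h = C1*cos(5*t) + C2*sin(5*t).
Since ±5i are characteristic roots, multiply the trial by t. Try u_p = t*(A*cos(5*t) + B*sin(5*t)). Substituting and equating the coefficients of cos(5t) and sin(5t) gives A = -1/5, B = 0, so u_p = -t*cos(5*t)/5.
General solution: u = C1*cos(5*t) + C2*sin(5*t) - t*cos(5*t)/5.
Apply the initial conditions: u(0) = C1 = 0 and u'(0) = -1/5 + 5*C2 = 4. Solving gives C1 = 0, C2 = 21/25.

u = 21*sin(5*t)/25 - t*cos(5*t)/5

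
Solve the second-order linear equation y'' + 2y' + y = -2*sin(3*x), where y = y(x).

Characteristic equation r² + 2r + 1 = 0 has discriminant (2)² - 4·(1) = 0, so r = -1 is a repeated root.
Hence y_h = (C1 + C2*x)*exp(-x).
Try y_p = A*cos(3*x) + B*sin(3*x). Substituting and equating the coefficients of cos(3x) and sin(3x) gives A = 3/25, B = 4/25, so y_p = 3*cos(3*x)/25 + 4*sin(3*x)/25.

y = 3*cos(3*x)/25 + 4*sin(3*x)/25 + C1*exp(-x) + C2*x*exp(-x)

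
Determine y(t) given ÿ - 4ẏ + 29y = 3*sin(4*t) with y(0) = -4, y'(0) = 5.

y = 39*sin(4*t)/425 + 48*cos(4*t)/425 - 1748*cos(5*t)*exp(2*t)/425 + 1093*exp(2*t)*sin(5*t)/425

Characteristic equation r² - 4r + 29 = 0 has discriminant (-4)² - 4·(29) = -100 < 0, so r = 2 ± 5i.
Hence y_h = C1*cos(5*t)*exp(2*t) + C2*exp(2*t)*sin(5*t).
Try y_p = A*cos(4*t) + B*sin(4*t). Substituting and equating the coefficients of cos(4t) and sin(4t) gives A = 48/425, B = 39/425, so y_p = 39*sin(4*t)/425 + 48*cos(4*t)/425.
General solution: y = 39*sin(4*t)/425 + 48*cos(4*t)/425 + C1*cos(5*t)*exp(2*t) + C2*exp(2*t)*sin(5*t).
Apply the initial conditions: y(0) = 48/425 + C1 = -4 and y'(0) = 156/425 + 2*C1 + 5*C2 = 5. Solving gives C1 = -1748/425, C2 = 1093/425.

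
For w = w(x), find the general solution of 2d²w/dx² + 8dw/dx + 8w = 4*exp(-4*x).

Divide through by 2: w'' + 4w' + 4w = 2*exp(-4*x).
Characteristic equation r² + 4r + 4 = 0 has discriminant (4)² - 4·(4) = 0, so r = -2 is a repeated root.
Hence w_h = (C1 + C2*x)*exp(-2*x).
Try w_p = A*exp(-4*x). Substituting into the equation and dividing by exp(-4*x) gives A = 1/2, so w_p = exp(-4*x)/2.

w = exp(-4*x)/2 + C1*exp(-2*x) + C2*x*exp(-2*x)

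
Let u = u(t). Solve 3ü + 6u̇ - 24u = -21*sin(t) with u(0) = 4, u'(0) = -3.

Divide through by 3: u'' + 2u' - 8u = -7*sin(t).
Characteristic equation r² + 2r - 8 = 0 factors as (r - 2)(r + 4) = 0, so r = 2, -4.
Hence u_h = C1*exp(2*t) + C2*exp(-4*t).
Try u_p = A*cos(t) + B*sin(t). Substituting and equating the coefficients of cos(t) and sin(t) gives A = 14/85, B = 63/85, so u_p = 14*cos(t)/85 + 63*sin(t)/85.
General solution: u = 14*cos(t)/85 + 63*sin(t)/85 + C1*exp(2*t) + C2*exp(-4*t).
Apply the initial conditions: u(0) = 14/85 + C1 + C2 = 4 and u'(0) = 63/85 - 4*C2 + 2*C1 = -3. Solving gives C1 = 29/15, C2 = 97/51.

u = 14*cos(t)/85 + 29*exp(2*t)/15 + 63*sin(t)/85 + 97*exp(-4*t)/51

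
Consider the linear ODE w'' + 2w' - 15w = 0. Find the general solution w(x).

w = C1*exp(3*x) + C2*exp(-5*x)

Characteristic equation r² + 2r - 15 = 0 factors as (r - 3)(r + 5) = 0, so r = 3, -5.
Hence w_h = C1*exp(3*x) + C2*exp(-5*x).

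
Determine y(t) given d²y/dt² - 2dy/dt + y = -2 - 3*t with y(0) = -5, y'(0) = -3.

y = -8 - 3*t + 3*exp(t) - 3*t*exp(t)

Characteristic equation r² - 2r + 1 = 0 has discriminant (-2)² - 4·(1) = 0, so r = 1 is a repeated root.
Hence y_h = (C1 + C2*t)*exp(t).
For the particular solution try y_p = A0 + A1*t. Substituting and matching coefficients of each power of t gives A0 = -8, A1 = -3, so y_p = -8 - 3*t.
General solution: y = -8 - 3*t + C1*exp(t) + C2*t*exp(t).
Apply the initial conditions: y(0) = -8 + C1 = -5 and y'(0) = -3 + C1 + C2 = -3. Solving gives C1 = 3, C2 = -3.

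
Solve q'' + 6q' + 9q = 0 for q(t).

q = C1*exp(-3*t) + C2*t*exp(-3*t)

Characteristic equation r² + 6r + 9 = 0 has discriminant (6)² - 4·(9) = 0, so r = -3 is a repeated root.
Hence q_h = (C1 + C2*t)*exp(-3*t).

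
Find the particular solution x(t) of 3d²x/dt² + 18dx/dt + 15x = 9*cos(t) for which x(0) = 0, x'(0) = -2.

Divide through by 3: x'' + 6x' + 5x = 3*cos(t).
Characteristic equation r² + 6r + 5 = 0 factors as (r + 1)(r + 5) = 0, so r = -1, -5.
Hence x_h = C1*exp(-t) + C2*exp(-5*t).
Try x_p = A*cos(t) + B*sin(t). Substituting and equating the coefficients of cos(t) and sin(t) gives A = 3/13, B = 9/26, so x_p = 3*cos(t)/13 + 9*sin(t)/26.
General solution: x = 3*cos(t)/13 + 9*sin(t)/26 + C1*exp(-t) + C2*exp(-5*t).
Apply the initial conditions: x(0) = 3/13 + C1 + C2 = 0 and x'(0) = 9/26 - C1 - 5*C2 = -2. Solving gives C1 = -7/8, C2 = 67/104.

x = -7*exp(-t)/8 + 3*cos(t)/13 + 9*sin(t)/26 + 67*exp(-5*t)/104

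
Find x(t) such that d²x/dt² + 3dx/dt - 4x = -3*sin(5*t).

Characteristic equation r² + 3r - 4 = 0 factors as (r - 1)(r + 4) = 0, so r = 1, -4.
Hence x_h = C1*exp(t) + C2*exp(-4*t).
Try x_p = A*cos(5*t) + B*sin(5*t). Substituting and equating the coefficients of cos(5t) and sin(5t) gives A = 45/1066, B = 87/1066, so x_p = 45*cos(5*t)/1066 + 87*sin(5*t)/1066.

x = 45*cos(5*t)/1066 + 87*sin(5*t)/1066 + C1*exp(t) + C2*exp(-4*t)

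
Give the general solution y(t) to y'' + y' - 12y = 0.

Characteristic equation r² + r - 12 = 0 factors as (r - 3)(r + 4) = 0, so r = 3, -4.
Hence y_h = C1*exp(3*t) + C2*exp(-4*t).

y = C1*exp(3*t) + C2*exp(-4*t)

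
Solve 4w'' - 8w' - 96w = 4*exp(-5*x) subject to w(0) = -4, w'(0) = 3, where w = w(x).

w = -71*exp(6*x)/55 - 14*exp(-4*x)/5 + exp(-5*x)/11

Divide through by 4: w'' - 2w' - 24w = exp(-5*x).
Characteristic equation r² - 2r - 24 = 0 factors as (r + 4)(r - 6) = 0, so r = -4, 6.
Hence w_h = C1*exp(-4*x) + C2*exp(6*x).
Try w_p = A*exp(-5*x). Substituting into the equation and dividing by exp(-5*x) gives A = 1/11, so w_p = exp(-5*x)/11.
General solution: w = exp(-5*x)/11 + C1*exp(-4*x) + C2*exp(6*x).
Apply the initial conditions: w(0) = 1/11 + C1 + C2 = -4 and w'(0) = -5/11 - 4*C1 + 6*C2 = 3. Solving gives C1 = -14/5, C2 = -71/55.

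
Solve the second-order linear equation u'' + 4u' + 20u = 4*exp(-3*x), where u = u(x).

u = 4*exp(-3*x)/17 + C1*cos(4*x)*exp(-2*x) + C2*exp(-2*x)*sin(4*x)

Characteristic equation r² + 4r + 20 = 0 has discriminant (4)² - 4·(20) = -64 < 0, so r = -2 ± 4i.
Hence u_h = C1*cos(4*x)*exp(-2*x) + C2*exp(-2*x)*sin(4*x).
Try u_p = A*exp(-3*x). Substituting into the equation and dividing by exp(-3*x) gives A = 4/17, so u_p = 4*exp(-3*x)/17.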